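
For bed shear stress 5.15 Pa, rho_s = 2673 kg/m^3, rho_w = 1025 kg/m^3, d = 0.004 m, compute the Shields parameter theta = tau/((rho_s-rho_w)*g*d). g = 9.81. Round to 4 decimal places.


theta = tau / ((rho_s - rho_w) * g * d)
rho_s - rho_w = 2673 - 1025 = 1648
Denominator = 1648 * 9.81 * 0.004 = 64.667520
theta = 5.15 / 64.667520
theta = 0.0796

0.0796


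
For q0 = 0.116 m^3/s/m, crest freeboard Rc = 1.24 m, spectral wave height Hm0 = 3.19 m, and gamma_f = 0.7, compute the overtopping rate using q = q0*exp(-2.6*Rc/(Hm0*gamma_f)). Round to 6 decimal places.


q = q0 * exp(-2.6 * Rc / (Hm0 * gamma_f))
Exponent = -2.6 * 1.24 / (3.19 * 0.7)
= -2.6 * 1.24 / 2.2330
= -1.443798
exp(-1.443798) = 0.236030
q = 0.116 * 0.236030
q = 0.027379 m^3/s/m

0.027379


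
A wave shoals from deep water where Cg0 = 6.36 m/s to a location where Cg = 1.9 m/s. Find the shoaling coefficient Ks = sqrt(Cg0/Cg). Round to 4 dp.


Ks = sqrt(Cg0 / Cg)
Ks = sqrt(6.36 / 1.9)
Ks = sqrt(3.3474)
Ks = 1.8296

1.8296


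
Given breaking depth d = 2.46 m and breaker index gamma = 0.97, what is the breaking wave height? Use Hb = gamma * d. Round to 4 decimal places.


Hb = gamma * d
Hb = 0.97 * 2.46
Hb = 2.3862 m

2.3862


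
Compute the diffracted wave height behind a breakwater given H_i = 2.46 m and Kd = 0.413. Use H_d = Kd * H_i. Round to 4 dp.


H_d = Kd * H_i
H_d = 0.413 * 2.46
H_d = 1.0160 m

1.0160


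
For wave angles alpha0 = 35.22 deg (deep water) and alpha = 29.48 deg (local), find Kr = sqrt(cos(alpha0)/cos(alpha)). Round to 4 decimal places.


Kr = sqrt(cos(alpha0) / cos(alpha))
cos(35.22) = 0.816944
cos(29.48) = 0.870528
Kr = sqrt(0.816944 / 0.870528)
Kr = sqrt(0.938447)
Kr = 0.9687

0.9687


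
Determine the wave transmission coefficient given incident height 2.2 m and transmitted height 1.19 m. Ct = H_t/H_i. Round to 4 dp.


Ct = H_t / H_i
Ct = 1.19 / 2.2
Ct = 0.5409

0.5409


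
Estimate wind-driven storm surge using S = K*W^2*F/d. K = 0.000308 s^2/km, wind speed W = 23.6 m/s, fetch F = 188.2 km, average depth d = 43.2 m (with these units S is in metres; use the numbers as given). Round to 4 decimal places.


S = K * W^2 * F / d
W^2 = 23.6^2 = 556.96
S = 0.000308 * 556.96 * 188.2 / 43.2
Numerator = 0.000308 * 556.96 * 188.2 = 32.284521
S = 32.284521 / 43.2 = 0.7473 m

0.7473


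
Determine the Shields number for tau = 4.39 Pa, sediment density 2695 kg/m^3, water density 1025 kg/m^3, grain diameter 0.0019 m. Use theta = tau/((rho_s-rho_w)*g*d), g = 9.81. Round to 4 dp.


theta = tau / ((rho_s - rho_w) * g * d)
rho_s - rho_w = 2695 - 1025 = 1670
Denominator = 1670 * 9.81 * 0.0019 = 31.127130
theta = 4.39 / 31.127130
theta = 0.1410

0.1410


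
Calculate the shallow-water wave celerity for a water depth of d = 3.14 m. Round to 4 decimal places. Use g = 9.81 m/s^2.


Using the shallow-water approximation:
C = sqrt(g * d) = sqrt(9.81 * 3.14)
C = sqrt(30.8034)
C = 5.5501 m/s

5.5501


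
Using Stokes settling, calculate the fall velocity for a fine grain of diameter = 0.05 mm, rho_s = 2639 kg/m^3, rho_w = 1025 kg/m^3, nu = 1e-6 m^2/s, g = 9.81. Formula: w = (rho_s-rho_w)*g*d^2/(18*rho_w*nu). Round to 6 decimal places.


w = (rho_s - rho_w) * g * d^2 / (18 * rho_w * nu)
d = 0.05 mm = 0.000050 m
rho_s - rho_w = 2639 - 1025 = 1614
Numerator = 1614 * 9.81 * (0.000050)^2 = 0.000039583350
Denominator = 18 * 1025 * 1e-6 = 0.018450
w = 0.002145 m/s

0.002145


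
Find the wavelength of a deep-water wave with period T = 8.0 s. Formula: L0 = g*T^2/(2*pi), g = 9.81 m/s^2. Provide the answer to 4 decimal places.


L0 = g * T^2 / (2 * pi)
L0 = 9.81 * 8.0^2 / (2 * pi)
L0 = 9.81 * 64.0000 / 6.28319
L0 = 627.8400 / 6.28319
L0 = 99.9238 m

99.9238


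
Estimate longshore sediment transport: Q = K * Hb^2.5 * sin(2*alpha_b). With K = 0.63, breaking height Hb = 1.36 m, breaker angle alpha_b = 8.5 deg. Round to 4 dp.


Q = K * Hb^2.5 * sin(2 * alpha_b)
Hb^2.5 = 1.36^2.5 = 2.156986
sin(2 * 8.5) = sin(17.0) = 0.292372
Q = 0.63 * 2.156986 * 0.292372
Q = 0.3973 m^3/s

0.3973


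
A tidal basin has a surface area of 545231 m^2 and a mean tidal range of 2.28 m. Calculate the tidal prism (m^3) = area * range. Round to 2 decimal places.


Tidal prism = Area * Tidal range
P = 545231 * 2.28
P = 1243126.68 m^3

1243126.68


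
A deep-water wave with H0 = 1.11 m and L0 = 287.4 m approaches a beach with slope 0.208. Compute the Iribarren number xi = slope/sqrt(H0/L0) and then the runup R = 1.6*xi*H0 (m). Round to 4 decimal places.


xi = slope / sqrt(H0/L0)
H0/L0 = 1.11/287.4 = 0.003862
sqrt(0.003862) = 0.062147
xi = 0.208 / 0.062147 = 3.346919
R = 1.6 * xi * H0 = 1.6 * 3.346919 * 1.11
R = 5.9441 m

5.9441


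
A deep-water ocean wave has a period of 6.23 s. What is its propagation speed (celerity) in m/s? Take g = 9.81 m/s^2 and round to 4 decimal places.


We use the deep-water celerity formula:
C = g * T / (2 * pi)
C = 9.81 * 6.23 / (2 * 3.14159...)
C = 61.116300 / 6.283185
C = 9.7270 m/s

9.7270


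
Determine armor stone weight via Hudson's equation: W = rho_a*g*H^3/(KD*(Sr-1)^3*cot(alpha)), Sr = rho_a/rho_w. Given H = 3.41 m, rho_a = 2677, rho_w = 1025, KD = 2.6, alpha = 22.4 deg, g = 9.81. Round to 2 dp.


Sr = rho_a / rho_w = 2677 / 1025 = 2.611707
(Sr - 1) = 1.611707
(Sr - 1)^3 = 4.186572
cot(22.4) = 1 / tan(22.4) = 1 / 0.412170 = 2.426182
Numerator = 2677 * 9.81 * 3.41^3 = 1041311.1425
Denominator = 2.6 * 4.186572 * 2.426182 = 26.409199
W = 1041311.1425 / 26.409199
W = 39429.86 N

39429.86


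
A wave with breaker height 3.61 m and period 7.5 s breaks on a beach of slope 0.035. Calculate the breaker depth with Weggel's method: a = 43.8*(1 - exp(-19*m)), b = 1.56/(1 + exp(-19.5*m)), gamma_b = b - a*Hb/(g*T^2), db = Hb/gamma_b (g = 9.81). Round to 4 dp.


a = 43.8 * (1 - exp(-19 * m))
exp(-19 * 0.035) = exp(-0.6650) = 0.514274
a = 43.8 * (1 - 0.514274) = 21.274819
b = 1.56 / (1 + exp(-19.5 * m))
exp(-19.5 * 0.035) = exp(-0.6825) = 0.505352
b = 1.56 / (1 + 0.505352) = 1.036302
Hb / (g * T^2) = 3.61 / (9.81 * 7.5^2) = 3.61 / 551.8125 = 0.00654208
gamma_b = b - a * Hb/(g*T^2) = 1.036302 - 21.274819 * 0.00654208 = 0.897121
db = Hb / gamma_b = 3.61 / 0.897121
db = 4.0240 m

4.0240


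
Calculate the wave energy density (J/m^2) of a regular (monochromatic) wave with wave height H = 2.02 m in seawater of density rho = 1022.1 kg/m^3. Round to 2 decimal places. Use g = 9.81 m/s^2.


E = (1/8) * rho * g * H^2
E = (1/8) * 1022.1 * 9.81 * 2.02^2
E = 0.125 * 1022.1 * 9.81 * 4.0804
E = 5114.17 J/m^2

5114.17


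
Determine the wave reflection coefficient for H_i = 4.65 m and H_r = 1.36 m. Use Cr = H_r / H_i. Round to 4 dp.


Cr = H_r / H_i
Cr = 1.36 / 4.65
Cr = 0.2925

0.2925


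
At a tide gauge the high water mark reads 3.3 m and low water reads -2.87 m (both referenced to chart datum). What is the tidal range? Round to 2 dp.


Tidal range = High water - Low water
Tidal range = 3.3 - (-2.87)
Tidal range = 6.17 m

6.17


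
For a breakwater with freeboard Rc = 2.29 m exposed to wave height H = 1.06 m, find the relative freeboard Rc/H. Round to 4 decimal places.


Relative freeboard = Rc / H
= 2.29 / 1.06
= 2.1604

2.1604


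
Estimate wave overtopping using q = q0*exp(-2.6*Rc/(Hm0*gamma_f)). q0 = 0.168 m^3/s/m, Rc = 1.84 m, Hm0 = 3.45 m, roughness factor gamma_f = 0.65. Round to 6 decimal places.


q = q0 * exp(-2.6 * Rc / (Hm0 * gamma_f))
Exponent = -2.6 * 1.84 / (3.45 * 0.65)
= -2.6 * 1.84 / 2.2425
= -2.133333
exp(-2.133333) = 0.118442
q = 0.168 * 0.118442
q = 0.019898 m^3/s/m

0.019898


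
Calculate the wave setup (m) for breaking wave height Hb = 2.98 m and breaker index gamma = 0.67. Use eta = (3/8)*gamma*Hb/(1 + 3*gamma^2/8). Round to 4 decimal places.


eta = (3/8) * gamma * Hb / (1 + 3*gamma^2/8)
Numerator = (3/8) * 0.67 * 2.98 = 0.748725
Denominator = 1 + 3*0.67^2/8 = 1 + 0.168338 = 1.168338
eta = 0.748725 / 1.168338
eta = 0.6408 m

0.6408


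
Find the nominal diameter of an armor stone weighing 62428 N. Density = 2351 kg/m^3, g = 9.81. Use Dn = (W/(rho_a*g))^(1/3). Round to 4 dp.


V = W / (rho_a * g)
V = 62428 / (2351 * 9.81)
V = 62428 / 23063.31
V = 2.706810 m^3
Dn = V^(1/3) = 2.706810^(1/3)
Dn = 1.3936 m

1.3936


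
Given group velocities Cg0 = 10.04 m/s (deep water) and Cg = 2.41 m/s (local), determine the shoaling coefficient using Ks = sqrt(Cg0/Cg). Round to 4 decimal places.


Ks = sqrt(Cg0 / Cg)
Ks = sqrt(10.04 / 2.41)
Ks = sqrt(4.1660)
Ks = 2.0411

2.0411


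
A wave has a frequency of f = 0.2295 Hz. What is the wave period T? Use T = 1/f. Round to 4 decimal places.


T = 1 / f
T = 1 / 0.2295
T = 4.3573 s

4.3573


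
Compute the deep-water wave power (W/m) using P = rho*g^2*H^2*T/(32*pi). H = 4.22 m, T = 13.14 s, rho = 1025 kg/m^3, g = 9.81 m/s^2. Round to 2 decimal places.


P = rho * g^2 * H^2 * T / (32 * pi)
P = 1025 * 9.81^2 * 4.22^2 * 13.14 / (32 * pi)
P = 1025 * 96.2361 * 17.8084 * 13.14 / 100.53096
P = 229605.50 W/m

229605.50


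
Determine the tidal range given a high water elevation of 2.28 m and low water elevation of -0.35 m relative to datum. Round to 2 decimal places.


Tidal range = High water - Low water
Tidal range = 2.28 - (-0.35)
Tidal range = 2.63 m

2.63


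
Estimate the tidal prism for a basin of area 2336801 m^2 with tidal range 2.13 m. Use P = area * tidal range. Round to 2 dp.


Tidal prism = Area * Tidal range
P = 2336801 * 2.13
P = 4977386.13 m^3

4977386.13


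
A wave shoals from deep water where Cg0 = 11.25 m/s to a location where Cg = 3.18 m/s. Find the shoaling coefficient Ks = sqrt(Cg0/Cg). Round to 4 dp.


Ks = sqrt(Cg0 / Cg)
Ks = sqrt(11.25 / 3.18)
Ks = sqrt(3.5377)
Ks = 1.8809

1.8809


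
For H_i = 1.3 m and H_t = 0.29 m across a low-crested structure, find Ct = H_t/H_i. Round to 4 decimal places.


Ct = H_t / H_i
Ct = 0.29 / 1.3
Ct = 0.2231

0.2231


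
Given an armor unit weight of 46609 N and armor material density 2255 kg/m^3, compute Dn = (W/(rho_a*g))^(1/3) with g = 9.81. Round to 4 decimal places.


V = W / (rho_a * g)
V = 46609 / (2255 * 9.81)
V = 46609 / 22121.55
V = 2.106950 m^3
Dn = V^(1/3) = 2.106950^(1/3)
Dn = 1.2820 m

1.2820


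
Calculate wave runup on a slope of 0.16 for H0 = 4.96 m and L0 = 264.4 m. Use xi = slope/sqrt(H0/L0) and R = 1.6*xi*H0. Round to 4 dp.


xi = slope / sqrt(H0/L0)
H0/L0 = 4.96/264.4 = 0.018759
sqrt(0.018759) = 0.136965
xi = 0.16 / 0.136965 = 1.168180
R = 1.6 * xi * H0 = 1.6 * 1.168180 * 4.96
R = 9.2707 m

9.2707


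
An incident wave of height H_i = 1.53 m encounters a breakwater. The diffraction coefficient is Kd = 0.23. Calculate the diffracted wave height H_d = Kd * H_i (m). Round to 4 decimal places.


H_d = Kd * H_i
H_d = 0.23 * 1.53
H_d = 0.3519 m

0.3519


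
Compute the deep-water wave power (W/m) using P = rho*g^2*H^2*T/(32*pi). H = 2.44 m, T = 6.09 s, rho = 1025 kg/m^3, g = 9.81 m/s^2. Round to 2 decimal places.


P = rho * g^2 * H^2 * T / (32 * pi)
P = 1025 * 9.81^2 * 2.44^2 * 6.09 / (32 * pi)
P = 1025 * 96.2361 * 5.9536 * 6.09 / 100.53096
P = 35576.15 W/m

35576.15


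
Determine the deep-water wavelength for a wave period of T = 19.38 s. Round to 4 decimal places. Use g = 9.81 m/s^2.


L0 = g * T^2 / (2 * pi)
L0 = 9.81 * 19.38^2 / (2 * pi)
L0 = 9.81 * 375.5844 / 6.28319
L0 = 3684.4830 / 6.28319
L0 = 586.4037 m

586.4037


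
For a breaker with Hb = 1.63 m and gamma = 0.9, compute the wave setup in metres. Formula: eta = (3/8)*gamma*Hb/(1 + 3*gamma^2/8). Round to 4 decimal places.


eta = (3/8) * gamma * Hb / (1 + 3*gamma^2/8)
Numerator = (3/8) * 0.9 * 1.63 = 0.550125
Denominator = 1 + 3*0.9^2/8 = 1 + 0.303750 = 1.303750
eta = 0.550125 / 1.303750
eta = 0.4220 m

0.4220


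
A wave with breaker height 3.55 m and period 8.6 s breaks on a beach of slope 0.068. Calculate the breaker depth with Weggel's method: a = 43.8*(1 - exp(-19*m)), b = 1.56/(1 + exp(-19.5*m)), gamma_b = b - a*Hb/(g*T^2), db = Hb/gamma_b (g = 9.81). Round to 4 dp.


a = 43.8 * (1 - exp(-19 * m))
exp(-19 * 0.068) = exp(-1.2920) = 0.274721
a = 43.8 * (1 - 0.274721) = 31.767229
b = 1.56 / (1 + exp(-19.5 * m))
exp(-19.5 * 0.068) = exp(-1.3260) = 0.265537
b = 1.56 / (1 + 0.265537) = 1.232678
Hb / (g * T^2) = 3.55 / (9.81 * 8.6^2) = 3.55 / 725.5476 = 0.00489286
gamma_b = b - a * Hb/(g*T^2) = 1.232678 - 31.767229 * 0.00489286 = 1.077246
db = Hb / gamma_b = 3.55 / 1.077246
db = 3.2954 m

3.2954


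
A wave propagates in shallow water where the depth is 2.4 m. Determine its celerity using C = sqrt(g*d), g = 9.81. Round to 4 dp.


Using the shallow-water approximation:
C = sqrt(g * d) = sqrt(9.81 * 2.4)
C = sqrt(23.5440)
C = 4.8522 m/s

4.8522


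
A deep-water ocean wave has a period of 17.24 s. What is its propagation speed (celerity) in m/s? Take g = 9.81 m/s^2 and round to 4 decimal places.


We use the deep-water celerity formula:
C = g * T / (2 * pi)
C = 9.81 * 17.24 / (2 * 3.14159...)
C = 169.124400 / 6.283185
C = 26.9170 m/s

26.9170


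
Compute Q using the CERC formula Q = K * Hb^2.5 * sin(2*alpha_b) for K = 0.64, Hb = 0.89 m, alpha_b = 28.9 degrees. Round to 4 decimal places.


Q = K * Hb^2.5 * sin(2 * alpha_b)
Hb^2.5 = 0.89^2.5 = 0.747266
sin(2 * 28.9) = sin(57.8) = 0.846193
Q = 0.64 * 0.747266 * 0.846193
Q = 0.4047 m^3/s

0.4047


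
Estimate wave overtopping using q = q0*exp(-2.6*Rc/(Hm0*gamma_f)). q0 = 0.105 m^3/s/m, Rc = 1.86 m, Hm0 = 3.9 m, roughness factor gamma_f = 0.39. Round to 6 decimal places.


q = q0 * exp(-2.6 * Rc / (Hm0 * gamma_f))
Exponent = -2.6 * 1.86 / (3.9 * 0.39)
= -2.6 * 1.86 / 1.5210
= -3.179487
exp(-3.179487) = 0.041607
q = 0.105 * 0.041607
q = 0.004369 m^3/s/m

0.004369


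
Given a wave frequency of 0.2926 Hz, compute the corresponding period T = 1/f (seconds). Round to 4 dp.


T = 1 / f
T = 1 / 0.2926
T = 3.4176 s

3.4176


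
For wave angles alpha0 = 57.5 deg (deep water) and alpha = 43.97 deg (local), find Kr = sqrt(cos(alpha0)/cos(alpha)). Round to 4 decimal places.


Kr = sqrt(cos(alpha0) / cos(alpha))
cos(57.5) = 0.537300
cos(43.97) = 0.719703
Kr = sqrt(0.537300 / 0.719703)
Kr = sqrt(0.746557)
Kr = 0.8640

0.8640


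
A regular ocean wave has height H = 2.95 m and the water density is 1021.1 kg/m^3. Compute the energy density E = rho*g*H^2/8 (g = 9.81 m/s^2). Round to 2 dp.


E = (1/8) * rho * g * H^2
E = (1/8) * 1021.1 * 9.81 * 2.95^2
E = 0.125 * 1021.1 * 9.81 * 8.7025
E = 10896.61 J/m^2

10896.61


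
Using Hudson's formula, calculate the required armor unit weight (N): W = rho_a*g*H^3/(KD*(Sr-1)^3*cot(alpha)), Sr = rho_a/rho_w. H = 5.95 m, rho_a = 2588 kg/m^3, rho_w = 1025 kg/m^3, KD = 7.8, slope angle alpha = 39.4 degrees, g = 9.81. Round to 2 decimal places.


Sr = rho_a / rho_w = 2588 / 1025 = 2.524878
(Sr - 1) = 1.524878
(Sr - 1)^3 = 3.545727
cot(39.4) = 1 / tan(39.4) = 1 / 0.821409 = 1.217420
Numerator = 2588 * 9.81 * 5.95^3 = 5347911.0671
Denominator = 7.8 * 3.545727 * 1.217420 = 33.669785
W = 5347911.0671 / 33.669785
W = 158834.13 N

158834.13


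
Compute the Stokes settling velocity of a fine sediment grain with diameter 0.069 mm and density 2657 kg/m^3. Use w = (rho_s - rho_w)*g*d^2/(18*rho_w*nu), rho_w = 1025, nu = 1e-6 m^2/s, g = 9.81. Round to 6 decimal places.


w = (rho_s - rho_w) * g * d^2 / (18 * rho_w * nu)
d = 0.069 mm = 0.000069 m
rho_s - rho_w = 2657 - 1025 = 1632
Numerator = 1632 * 9.81 * (0.000069)^2 = 0.000076223229
Denominator = 18 * 1025 * 1e-6 = 0.018450
w = 0.004131 m/s

0.004131


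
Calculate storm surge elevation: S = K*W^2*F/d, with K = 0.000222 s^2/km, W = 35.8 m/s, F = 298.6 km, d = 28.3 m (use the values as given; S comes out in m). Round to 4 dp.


S = K * W^2 * F / d
W^2 = 35.8^2 = 1281.64
S = 0.000222 * 1281.64 * 298.6 / 28.3
Numerator = 0.000222 * 1281.64 * 298.6 = 84.958890
S = 84.958890 / 28.3 = 3.0021 m

3.0021


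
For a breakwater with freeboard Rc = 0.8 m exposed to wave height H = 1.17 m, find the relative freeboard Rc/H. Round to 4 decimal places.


Relative freeboard = Rc / H
= 0.8 / 1.17
= 0.6838

0.6838


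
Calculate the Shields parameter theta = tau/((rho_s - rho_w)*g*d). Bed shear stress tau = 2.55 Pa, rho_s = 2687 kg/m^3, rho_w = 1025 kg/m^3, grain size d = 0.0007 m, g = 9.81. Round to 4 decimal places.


theta = tau / ((rho_s - rho_w) * g * d)
rho_s - rho_w = 2687 - 1025 = 1662
Denominator = 1662 * 9.81 * 0.0007 = 11.412954
theta = 2.55 / 11.412954
theta = 0.2234

0.2234


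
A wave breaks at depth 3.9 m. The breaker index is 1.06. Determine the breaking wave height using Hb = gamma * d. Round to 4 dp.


Hb = gamma * d
Hb = 1.06 * 3.9
Hb = 4.1340 m

4.1340


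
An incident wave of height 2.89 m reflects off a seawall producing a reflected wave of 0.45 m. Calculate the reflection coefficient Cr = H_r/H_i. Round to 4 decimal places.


Cr = H_r / H_i
Cr = 0.45 / 2.89
Cr = 0.1557

0.1557


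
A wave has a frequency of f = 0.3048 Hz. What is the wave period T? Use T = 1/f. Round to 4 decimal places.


T = 1 / f
T = 1 / 0.3048
T = 3.2808 s

3.2808


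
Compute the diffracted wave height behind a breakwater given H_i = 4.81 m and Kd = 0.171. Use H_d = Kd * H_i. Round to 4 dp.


H_d = Kd * H_i
H_d = 0.171 * 4.81
H_d = 0.8225 m

0.8225


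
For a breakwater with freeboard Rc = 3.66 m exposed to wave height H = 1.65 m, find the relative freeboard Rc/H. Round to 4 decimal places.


Relative freeboard = Rc / H
= 3.66 / 1.65
= 2.2182

2.2182


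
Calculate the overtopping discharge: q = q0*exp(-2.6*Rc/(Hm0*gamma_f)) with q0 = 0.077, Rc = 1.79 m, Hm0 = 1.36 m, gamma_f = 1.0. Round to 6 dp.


q = q0 * exp(-2.6 * Rc / (Hm0 * gamma_f))
Exponent = -2.6 * 1.79 / (1.36 * 1.0)
= -2.6 * 1.79 / 1.3600
= -3.422059
exp(-3.422059) = 0.032645
q = 0.077 * 0.032645
q = 0.002514 m^3/s/m

0.002514


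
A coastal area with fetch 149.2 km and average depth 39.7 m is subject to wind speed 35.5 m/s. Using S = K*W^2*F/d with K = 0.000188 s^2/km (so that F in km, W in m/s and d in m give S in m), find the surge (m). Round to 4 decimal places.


S = K * W^2 * F / d
W^2 = 35.5^2 = 1260.25
S = 0.000188 * 1260.25 * 149.2 / 39.7
Numerator = 0.000188 * 1260.25 * 149.2 = 35.349508
S = 35.349508 / 39.7 = 0.8904 m

0.8904


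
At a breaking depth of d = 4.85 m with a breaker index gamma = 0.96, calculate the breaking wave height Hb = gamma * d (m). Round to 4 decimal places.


Hb = gamma * d
Hb = 0.96 * 4.85
Hb = 4.6560 m

4.6560


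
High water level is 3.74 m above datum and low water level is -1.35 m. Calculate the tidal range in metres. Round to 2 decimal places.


Tidal range = High water - Low water
Tidal range = 3.74 - (-1.35)
Tidal range = 5.09 m

5.09


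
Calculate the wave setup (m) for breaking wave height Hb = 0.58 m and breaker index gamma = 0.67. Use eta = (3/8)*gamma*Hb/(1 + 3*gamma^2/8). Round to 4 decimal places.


eta = (3/8) * gamma * Hb / (1 + 3*gamma^2/8)
Numerator = (3/8) * 0.67 * 0.58 = 0.145725
Denominator = 1 + 3*0.67^2/8 = 1 + 0.168338 = 1.168338
eta = 0.145725 / 1.168338
eta = 0.1247 m

0.1247


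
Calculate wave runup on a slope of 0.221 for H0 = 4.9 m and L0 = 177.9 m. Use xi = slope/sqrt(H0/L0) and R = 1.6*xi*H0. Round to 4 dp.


xi = slope / sqrt(H0/L0)
H0/L0 = 4.9/177.9 = 0.027544
sqrt(0.027544) = 0.165963
xi = 0.221 / 0.165963 = 1.331626
R = 1.6 * xi * H0 = 1.6 * 1.331626 * 4.9
R = 10.4399 m

10.4399


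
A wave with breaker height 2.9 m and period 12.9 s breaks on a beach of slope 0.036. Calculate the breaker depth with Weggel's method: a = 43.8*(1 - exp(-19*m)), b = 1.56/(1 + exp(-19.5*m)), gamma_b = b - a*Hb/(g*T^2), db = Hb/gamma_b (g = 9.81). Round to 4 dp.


a = 43.8 * (1 - exp(-19 * m))
exp(-19 * 0.036) = exp(-0.6840) = 0.504595
a = 43.8 * (1 - 0.504595) = 21.698758
b = 1.56 / (1 + exp(-19.5 * m))
exp(-19.5 * 0.036) = exp(-0.7020) = 0.495593
b = 1.56 / (1 + 0.495593) = 1.043064
Hb / (g * T^2) = 2.9 / (9.81 * 12.9^2) = 2.9 / 1632.4821 = 0.00177644
gamma_b = b - a * Hb/(g*T^2) = 1.043064 - 21.698758 * 0.00177644 = 1.004518
db = Hb / gamma_b = 2.9 / 1.004518
db = 2.8870 m

2.8870


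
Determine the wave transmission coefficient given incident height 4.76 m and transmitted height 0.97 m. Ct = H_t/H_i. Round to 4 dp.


Ct = H_t / H_i
Ct = 0.97 / 4.76
Ct = 0.2038

0.2038


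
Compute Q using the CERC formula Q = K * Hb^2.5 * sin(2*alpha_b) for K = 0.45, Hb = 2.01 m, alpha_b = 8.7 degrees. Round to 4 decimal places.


Q = K * Hb^2.5 * sin(2 * alpha_b)
Hb^2.5 = 2.01^2.5 = 5.727830
sin(2 * 8.7) = sin(17.4) = 0.299041
Q = 0.45 * 5.727830 * 0.299041
Q = 0.7708 m^3/s

0.7708


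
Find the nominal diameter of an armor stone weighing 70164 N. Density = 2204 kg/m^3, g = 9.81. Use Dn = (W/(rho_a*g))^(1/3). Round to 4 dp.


V = W / (rho_a * g)
V = 70164 / (2204 * 9.81)
V = 70164 / 21621.24
V = 3.245142 m^3
Dn = V^(1/3) = 3.245142^(1/3)
Dn = 1.4805 m

1.4805


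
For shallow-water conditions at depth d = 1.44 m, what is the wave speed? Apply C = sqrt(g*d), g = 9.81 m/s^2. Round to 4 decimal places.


Using the shallow-water approximation:
C = sqrt(g * d) = sqrt(9.81 * 1.44)
C = sqrt(14.1264)
C = 3.7585 m/s

3.7585


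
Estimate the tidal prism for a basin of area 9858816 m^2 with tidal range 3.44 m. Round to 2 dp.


Tidal prism = Area * Tidal range
P = 9858816 * 3.44
P = 33914327.04 m^3

33914327.04


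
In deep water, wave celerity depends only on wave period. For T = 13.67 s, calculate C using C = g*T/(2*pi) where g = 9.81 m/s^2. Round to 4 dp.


We use the deep-water celerity formula:
C = g * T / (2 * pi)
C = 9.81 * 13.67 / (2 * 3.14159...)
C = 134.102700 / 6.283185
C = 21.3431 m/s

21.3431


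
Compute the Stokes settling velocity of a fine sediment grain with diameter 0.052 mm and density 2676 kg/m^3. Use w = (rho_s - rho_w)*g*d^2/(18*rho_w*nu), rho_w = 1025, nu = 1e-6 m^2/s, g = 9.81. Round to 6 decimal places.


w = (rho_s - rho_w) * g * d^2 / (18 * rho_w * nu)
d = 0.052 mm = 0.000052 m
rho_s - rho_w = 2676 - 1025 = 1651
Numerator = 1651 * 9.81 * (0.000052)^2 = 0.000043794822
Denominator = 18 * 1025 * 1e-6 = 0.018450
w = 0.002374 m/s

0.002374


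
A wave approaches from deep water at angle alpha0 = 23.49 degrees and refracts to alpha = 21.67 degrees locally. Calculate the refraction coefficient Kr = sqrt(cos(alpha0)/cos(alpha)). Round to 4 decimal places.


Kr = sqrt(cos(alpha0) / cos(alpha))
cos(23.49) = 0.917130
cos(21.67) = 0.929326
Kr = sqrt(0.917130 / 0.929326)
Kr = sqrt(0.986876)
Kr = 0.9934

0.9934


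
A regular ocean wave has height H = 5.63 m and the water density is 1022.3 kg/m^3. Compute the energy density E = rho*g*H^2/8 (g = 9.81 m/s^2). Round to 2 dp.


E = (1/8) * rho * g * H^2
E = (1/8) * 1022.3 * 9.81 * 5.63^2
E = 0.125 * 1022.3 * 9.81 * 31.6969
E = 39735.09 J/m^2

39735.09


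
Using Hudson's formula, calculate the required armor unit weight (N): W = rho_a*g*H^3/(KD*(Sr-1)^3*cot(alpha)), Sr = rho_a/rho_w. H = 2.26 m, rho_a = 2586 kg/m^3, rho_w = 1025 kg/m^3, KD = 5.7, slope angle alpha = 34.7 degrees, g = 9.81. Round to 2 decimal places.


Sr = rho_a / rho_w = 2586 / 1025 = 2.522927
(Sr - 1) = 1.522927
(Sr - 1)^3 = 3.532134
cot(34.7) = 1 / tan(34.7) = 1 / 0.692433 = 1.444183
Numerator = 2586 * 9.81 * 2.26^3 = 292834.9073
Denominator = 5.7 * 3.532134 * 1.444183 = 29.075977
W = 292834.9073 / 29.075977
W = 10071.37 N

10071.37


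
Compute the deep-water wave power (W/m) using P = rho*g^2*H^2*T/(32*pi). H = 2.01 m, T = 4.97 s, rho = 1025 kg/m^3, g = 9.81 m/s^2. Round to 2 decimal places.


P = rho * g^2 * H^2 * T / (32 * pi)
P = 1025 * 9.81^2 * 2.01^2 * 4.97 / (32 * pi)
P = 1025 * 96.2361 * 4.0401 * 4.97 / 100.53096
P = 19702.01 W/m

19702.01


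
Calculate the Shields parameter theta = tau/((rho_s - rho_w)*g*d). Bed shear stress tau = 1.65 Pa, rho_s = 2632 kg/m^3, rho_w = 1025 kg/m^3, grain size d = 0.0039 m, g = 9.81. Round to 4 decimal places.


theta = tau / ((rho_s - rho_w) * g * d)
rho_s - rho_w = 2632 - 1025 = 1607
Denominator = 1607 * 9.81 * 0.0039 = 61.482213
theta = 1.65 / 61.482213
theta = 0.0268

0.0268


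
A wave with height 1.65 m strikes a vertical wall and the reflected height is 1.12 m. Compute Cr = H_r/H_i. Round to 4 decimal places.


Cr = H_r / H_i
Cr = 1.12 / 1.65
Cr = 0.6788

0.6788


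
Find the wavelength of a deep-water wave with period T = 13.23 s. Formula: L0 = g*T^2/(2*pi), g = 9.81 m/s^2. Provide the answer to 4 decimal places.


L0 = g * T^2 / (2 * pi)
L0 = 9.81 * 13.23^2 / (2 * pi)
L0 = 9.81 * 175.0329 / 6.28319
L0 = 1717.0727 / 6.28319
L0 = 273.2806 m

273.2806


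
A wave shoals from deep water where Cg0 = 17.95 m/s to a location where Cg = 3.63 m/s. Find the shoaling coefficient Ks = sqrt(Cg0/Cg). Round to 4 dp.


Ks = sqrt(Cg0 / Cg)
Ks = sqrt(17.95 / 3.63)
Ks = sqrt(4.9449)
Ks = 2.2237

2.2237


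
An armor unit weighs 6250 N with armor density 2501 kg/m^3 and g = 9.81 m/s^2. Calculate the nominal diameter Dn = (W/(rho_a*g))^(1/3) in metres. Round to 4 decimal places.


V = W / (rho_a * g)
V = 6250 / (2501 * 9.81)
V = 6250 / 24534.81
V = 0.254740 m^3
Dn = V^(1/3) = 0.254740^(1/3)
Dn = 0.6339 m

0.6339


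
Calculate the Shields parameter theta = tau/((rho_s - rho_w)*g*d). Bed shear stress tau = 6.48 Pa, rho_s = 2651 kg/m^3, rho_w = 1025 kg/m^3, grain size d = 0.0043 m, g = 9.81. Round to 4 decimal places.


theta = tau / ((rho_s - rho_w) * g * d)
rho_s - rho_w = 2651 - 1025 = 1626
Denominator = 1626 * 9.81 * 0.0043 = 68.589558
theta = 6.48 / 68.589558
theta = 0.0945

0.0945


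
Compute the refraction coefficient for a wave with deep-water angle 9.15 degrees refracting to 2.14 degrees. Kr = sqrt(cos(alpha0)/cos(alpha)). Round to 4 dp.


Kr = sqrt(cos(alpha0) / cos(alpha))
cos(9.15) = 0.987275
cos(2.14) = 0.999303
Kr = sqrt(0.987275 / 0.999303)
Kr = sqrt(0.987964)
Kr = 0.9940

0.9940


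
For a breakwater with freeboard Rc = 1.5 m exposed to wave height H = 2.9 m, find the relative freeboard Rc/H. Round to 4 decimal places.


Relative freeboard = Rc / H
= 1.5 / 2.9
= 0.5172

0.5172


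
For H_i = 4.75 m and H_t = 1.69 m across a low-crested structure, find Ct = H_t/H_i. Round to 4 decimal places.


Ct = H_t / H_i
Ct = 1.69 / 4.75
Ct = 0.3558

0.3558


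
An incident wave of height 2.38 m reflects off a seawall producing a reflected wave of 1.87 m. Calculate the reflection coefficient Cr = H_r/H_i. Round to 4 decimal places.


Cr = H_r / H_i
Cr = 1.87 / 2.38
Cr = 0.7857

0.7857


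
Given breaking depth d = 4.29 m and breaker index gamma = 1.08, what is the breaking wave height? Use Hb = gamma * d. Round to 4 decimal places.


Hb = gamma * d
Hb = 1.08 * 4.29
Hb = 4.6332 m

4.6332


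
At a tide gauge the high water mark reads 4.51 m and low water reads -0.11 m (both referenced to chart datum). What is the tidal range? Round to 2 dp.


Tidal range = High water - Low water
Tidal range = 4.51 - (-0.11)
Tidal range = 4.62 m

4.62


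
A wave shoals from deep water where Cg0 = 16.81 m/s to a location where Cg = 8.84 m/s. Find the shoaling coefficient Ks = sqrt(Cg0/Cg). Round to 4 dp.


Ks = sqrt(Cg0 / Cg)
Ks = sqrt(16.81 / 8.84)
Ks = sqrt(1.9016)
Ks = 1.3790

1.3790


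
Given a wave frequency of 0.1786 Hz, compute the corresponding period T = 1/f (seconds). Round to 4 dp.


T = 1 / f
T = 1 / 0.1786
T = 5.5991 s

5.5991


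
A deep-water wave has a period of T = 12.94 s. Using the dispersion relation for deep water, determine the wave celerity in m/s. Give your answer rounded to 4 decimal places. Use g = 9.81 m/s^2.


We use the deep-water celerity formula:
C = g * T / (2 * pi)
C = 9.81 * 12.94 / (2 * 3.14159...)
C = 126.941400 / 6.283185
C = 20.2034 m/s

20.2034


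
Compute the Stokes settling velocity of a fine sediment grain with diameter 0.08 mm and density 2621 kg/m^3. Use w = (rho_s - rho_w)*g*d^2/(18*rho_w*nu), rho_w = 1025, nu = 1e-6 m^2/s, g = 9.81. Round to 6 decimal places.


w = (rho_s - rho_w) * g * d^2 / (18 * rho_w * nu)
d = 0.08 mm = 0.000080 m
rho_s - rho_w = 2621 - 1025 = 1596
Numerator = 1596 * 9.81 * (0.000080)^2 = 0.000100203264
Denominator = 18 * 1025 * 1e-6 = 0.018450
w = 0.005431 m/s

0.005431


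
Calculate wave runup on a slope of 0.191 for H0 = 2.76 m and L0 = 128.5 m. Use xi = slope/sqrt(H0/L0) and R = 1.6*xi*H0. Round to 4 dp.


xi = slope / sqrt(H0/L0)
H0/L0 = 2.76/128.5 = 0.021479
sqrt(0.021479) = 0.146556
xi = 0.191 / 0.146556 = 1.303258
R = 1.6 * xi * H0 = 1.6 * 1.303258 * 2.76
R = 5.7552 m

5.7552


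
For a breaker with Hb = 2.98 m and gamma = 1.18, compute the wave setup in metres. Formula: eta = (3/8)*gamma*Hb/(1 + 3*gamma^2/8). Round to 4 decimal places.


eta = (3/8) * gamma * Hb / (1 + 3*gamma^2/8)
Numerator = (3/8) * 1.18 * 2.98 = 1.318650
Denominator = 1 + 3*1.18^2/8 = 1 + 0.522150 = 1.522150
eta = 1.318650 / 1.522150
eta = 0.8663 m

0.8663


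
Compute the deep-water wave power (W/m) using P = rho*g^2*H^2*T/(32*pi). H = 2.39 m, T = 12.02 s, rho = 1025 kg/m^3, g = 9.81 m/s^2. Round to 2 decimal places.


P = rho * g^2 * H^2 * T / (32 * pi)
P = 1025 * 9.81^2 * 2.39^2 * 12.02 / (32 * pi)
P = 1025 * 96.2361 * 5.7121 * 12.02 / 100.53096
P = 67369.34 W/m

67369.34


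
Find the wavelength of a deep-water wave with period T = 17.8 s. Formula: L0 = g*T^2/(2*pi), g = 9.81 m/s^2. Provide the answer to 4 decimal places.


L0 = g * T^2 / (2 * pi)
L0 = 9.81 * 17.8^2 / (2 * pi)
L0 = 9.81 * 316.8400 / 6.28319
L0 = 3108.2004 / 6.28319
L0 = 494.6855 m

494.6855


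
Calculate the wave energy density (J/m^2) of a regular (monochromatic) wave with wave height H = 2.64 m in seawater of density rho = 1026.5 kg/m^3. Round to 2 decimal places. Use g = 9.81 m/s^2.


E = (1/8) * rho * g * H^2
E = (1/8) * 1026.5 * 9.81 * 2.64^2
E = 0.125 * 1026.5 * 9.81 * 6.9696
E = 8772.95 J/m^2

8772.95


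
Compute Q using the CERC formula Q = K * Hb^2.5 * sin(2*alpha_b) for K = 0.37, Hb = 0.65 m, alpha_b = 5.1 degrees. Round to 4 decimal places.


Q = K * Hb^2.5 * sin(2 * alpha_b)
Hb^2.5 = 0.65^2.5 = 0.340630
sin(2 * 5.1) = sin(10.2) = 0.177085
Q = 0.37 * 0.340630 * 0.177085
Q = 0.0223 m^3/s

0.0223


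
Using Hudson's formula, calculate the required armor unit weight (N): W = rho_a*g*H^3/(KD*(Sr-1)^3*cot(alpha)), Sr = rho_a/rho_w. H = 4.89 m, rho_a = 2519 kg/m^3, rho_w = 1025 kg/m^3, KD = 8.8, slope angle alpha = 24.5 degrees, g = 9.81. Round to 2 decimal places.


Sr = rho_a / rho_w = 2519 / 1025 = 2.457561
(Sr - 1) = 1.457561
(Sr - 1)^3 = 3.096565
cot(24.5) = 1 / tan(24.5) = 1 / 0.455726 = 2.194300
Numerator = 2519 * 9.81 * 4.89^3 = 2889507.0089
Denominator = 8.8 * 3.096565 * 2.194300 = 59.794167
W = 2889507.0089 / 59.794167
W = 48324.23 N

48324.23


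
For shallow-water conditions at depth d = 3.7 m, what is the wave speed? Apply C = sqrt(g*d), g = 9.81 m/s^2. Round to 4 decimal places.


Using the shallow-water approximation:
C = sqrt(g * d) = sqrt(9.81 * 3.7)
C = sqrt(36.2970)
C = 6.0247 m/s

6.0247


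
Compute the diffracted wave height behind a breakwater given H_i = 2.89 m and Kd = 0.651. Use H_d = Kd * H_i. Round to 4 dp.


H_d = Kd * H_i
H_d = 0.651 * 2.89
H_d = 1.8814 m

1.8814


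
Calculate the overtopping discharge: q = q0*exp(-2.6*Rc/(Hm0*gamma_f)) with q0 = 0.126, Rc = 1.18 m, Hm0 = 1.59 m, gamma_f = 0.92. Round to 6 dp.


q = q0 * exp(-2.6 * Rc / (Hm0 * gamma_f))
Exponent = -2.6 * 1.18 / (1.59 * 0.92)
= -2.6 * 1.18 / 1.4628
= -2.097348
exp(-2.097348) = 0.122782
q = 0.126 * 0.122782
q = 0.015470 m^3/s/m

0.015470


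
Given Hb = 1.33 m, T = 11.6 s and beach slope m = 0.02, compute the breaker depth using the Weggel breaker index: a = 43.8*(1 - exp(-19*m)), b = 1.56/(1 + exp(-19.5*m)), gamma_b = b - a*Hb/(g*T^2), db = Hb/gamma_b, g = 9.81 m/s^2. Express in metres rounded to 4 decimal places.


a = 43.8 * (1 - exp(-19 * m))
exp(-19 * 0.02) = exp(-0.3800) = 0.683861
a = 43.8 * (1 - 0.683861) = 13.846870
b = 1.56 / (1 + exp(-19.5 * m))
exp(-19.5 * 0.02) = exp(-0.3900) = 0.677057
b = 1.56 / (1 + 0.677057) = 0.930201
Hb / (g * T^2) = 1.33 / (9.81 * 11.6^2) = 1.33 / 1320.0336 = 0.00100755
gamma_b = b - a * Hb/(g*T^2) = 0.930201 - 13.846870 * 0.00100755 = 0.916250
db = Hb / gamma_b = 1.33 / 0.916250
db = 1.4516 m

1.4516


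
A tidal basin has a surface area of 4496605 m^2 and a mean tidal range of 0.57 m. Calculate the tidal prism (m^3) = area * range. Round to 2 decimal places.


Tidal prism = Area * Tidal range
P = 4496605 * 0.57
P = 2563064.85 m^3

2563064.85


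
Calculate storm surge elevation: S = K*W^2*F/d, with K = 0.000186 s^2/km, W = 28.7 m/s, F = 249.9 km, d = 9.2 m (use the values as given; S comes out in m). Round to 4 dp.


S = K * W^2 * F / d
W^2 = 28.7^2 = 823.69
S = 0.000186 * 823.69 * 249.9 / 9.2
Numerator = 0.000186 * 823.69 * 249.9 = 38.286264
S = 38.286264 / 9.2 = 4.1616 m

4.1616


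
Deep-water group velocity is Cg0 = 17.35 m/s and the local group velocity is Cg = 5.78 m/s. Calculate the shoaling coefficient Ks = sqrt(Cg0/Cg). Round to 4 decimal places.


Ks = sqrt(Cg0 / Cg)
Ks = sqrt(17.35 / 5.78)
Ks = sqrt(3.0017)
Ks = 1.7326

1.7326


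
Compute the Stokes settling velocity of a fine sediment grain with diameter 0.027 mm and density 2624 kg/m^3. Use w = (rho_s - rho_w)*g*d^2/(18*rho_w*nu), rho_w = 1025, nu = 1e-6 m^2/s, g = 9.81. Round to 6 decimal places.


w = (rho_s - rho_w) * g * d^2 / (18 * rho_w * nu)
d = 0.027 mm = 0.000027 m
rho_s - rho_w = 2624 - 1025 = 1599
Numerator = 1599 * 9.81 * (0.000027)^2 = 0.000011435233
Denominator = 18 * 1025 * 1e-6 = 0.018450
w = 0.000620 m/s

0.000620


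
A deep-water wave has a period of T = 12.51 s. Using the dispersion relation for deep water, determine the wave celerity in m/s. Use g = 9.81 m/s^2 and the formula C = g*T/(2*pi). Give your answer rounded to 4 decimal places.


We use the deep-water celerity formula:
C = g * T / (2 * pi)
C = 9.81 * 12.51 / (2 * 3.14159...)
C = 122.723100 / 6.283185
C = 19.5320 m/s

19.5320


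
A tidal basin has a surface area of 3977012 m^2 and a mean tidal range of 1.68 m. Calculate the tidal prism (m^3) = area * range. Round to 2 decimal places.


Tidal prism = Area * Tidal range
P = 3977012 * 1.68
P = 6681380.16 m^3

6681380.16


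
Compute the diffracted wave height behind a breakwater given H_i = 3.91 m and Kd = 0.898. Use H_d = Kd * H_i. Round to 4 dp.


H_d = Kd * H_i
H_d = 0.898 * 3.91
H_d = 3.5112 m

3.5112


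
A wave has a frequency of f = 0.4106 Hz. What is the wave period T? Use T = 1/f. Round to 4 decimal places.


T = 1 / f
T = 1 / 0.4106
T = 2.4355 s

2.4355


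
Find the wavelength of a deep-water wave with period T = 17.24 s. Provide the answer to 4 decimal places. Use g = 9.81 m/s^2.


L0 = g * T^2 / (2 * pi)
L0 = 9.81 * 17.24^2 / (2 * pi)
L0 = 9.81 * 297.2176 / 6.28319
L0 = 2915.7047 / 6.28319
L0 = 464.0488 m

464.0488


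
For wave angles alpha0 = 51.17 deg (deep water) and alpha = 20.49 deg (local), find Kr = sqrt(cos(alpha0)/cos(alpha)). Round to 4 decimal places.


Kr = sqrt(cos(alpha0) / cos(alpha))
cos(51.17) = 0.627012
cos(20.49) = 0.936733
Kr = sqrt(0.627012 / 0.936733)
Kr = sqrt(0.669360)
Kr = 0.8181

0.8181


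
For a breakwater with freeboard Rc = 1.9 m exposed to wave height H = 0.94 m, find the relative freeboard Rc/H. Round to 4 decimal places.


Relative freeboard = Rc / H
= 1.9 / 0.94
= 2.0213

2.0213


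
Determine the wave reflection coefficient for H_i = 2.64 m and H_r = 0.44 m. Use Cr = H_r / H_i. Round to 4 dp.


Cr = H_r / H_i
Cr = 0.44 / 2.64
Cr = 0.1667

0.1667


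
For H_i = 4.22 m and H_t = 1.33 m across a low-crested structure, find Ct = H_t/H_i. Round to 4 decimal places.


Ct = H_t / H_i
Ct = 1.33 / 4.22
Ct = 0.3152

0.3152


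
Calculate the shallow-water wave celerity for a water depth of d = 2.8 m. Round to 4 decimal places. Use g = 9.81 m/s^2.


Using the shallow-water approximation:
C = sqrt(g * d) = sqrt(9.81 * 2.8)
C = sqrt(27.4680)
C = 5.2410 m/s

5.2410


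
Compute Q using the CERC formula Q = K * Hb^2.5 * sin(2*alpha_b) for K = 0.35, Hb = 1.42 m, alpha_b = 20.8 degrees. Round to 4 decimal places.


Q = K * Hb^2.5 * sin(2 * alpha_b)
Hb^2.5 = 1.42^2.5 = 2.402818
sin(2 * 20.8) = sin(41.6) = 0.663926
Q = 0.35 * 2.402818 * 0.663926
Q = 0.5584 m^3/s

0.5584


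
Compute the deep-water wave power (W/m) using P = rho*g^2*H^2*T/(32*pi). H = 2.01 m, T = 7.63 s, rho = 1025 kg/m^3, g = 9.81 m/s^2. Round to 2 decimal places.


P = rho * g^2 * H^2 * T / (32 * pi)
P = 1025 * 9.81^2 * 2.01^2 * 7.63 / (32 * pi)
P = 1025 * 96.2361 * 4.0401 * 7.63 / 100.53096
P = 30246.75 W/m

30246.75


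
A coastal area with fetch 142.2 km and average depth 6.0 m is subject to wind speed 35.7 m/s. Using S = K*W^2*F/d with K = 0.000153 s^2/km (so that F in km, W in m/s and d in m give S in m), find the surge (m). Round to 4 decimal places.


S = K * W^2 * F / d
W^2 = 35.7^2 = 1274.49
S = 0.000153 * 1274.49 * 142.2 / 6.0
Numerator = 0.000153 * 1274.49 * 142.2 = 27.728569
S = 27.728569 / 6.0 = 4.6214 m

4.6214


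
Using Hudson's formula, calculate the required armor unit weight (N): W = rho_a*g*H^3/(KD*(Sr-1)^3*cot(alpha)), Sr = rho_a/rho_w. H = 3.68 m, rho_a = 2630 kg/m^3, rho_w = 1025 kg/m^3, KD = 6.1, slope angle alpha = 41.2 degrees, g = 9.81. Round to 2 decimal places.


Sr = rho_a / rho_w = 2630 / 1025 = 2.565854
(Sr - 1) = 1.565854
(Sr - 1)^3 = 3.839313
cot(41.2) = 1 / tan(41.2) = 1 / 0.875434 = 1.142291
Numerator = 2630 * 9.81 * 3.68^3 = 1285784.5764
Denominator = 6.1 * 3.839313 * 1.142291 = 26.752232
W = 1285784.5764 / 26.752232
W = 48062.70 N

48062.70


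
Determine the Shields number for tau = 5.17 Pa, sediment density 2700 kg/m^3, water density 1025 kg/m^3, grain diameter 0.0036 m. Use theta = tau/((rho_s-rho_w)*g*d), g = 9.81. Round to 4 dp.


theta = tau / ((rho_s - rho_w) * g * d)
rho_s - rho_w = 2700 - 1025 = 1675
Denominator = 1675 * 9.81 * 0.0036 = 59.154300
theta = 5.17 / 59.154300
theta = 0.0874

0.0874


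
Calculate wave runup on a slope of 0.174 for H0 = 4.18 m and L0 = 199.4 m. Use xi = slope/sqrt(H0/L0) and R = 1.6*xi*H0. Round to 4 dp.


xi = slope / sqrt(H0/L0)
H0/L0 = 4.18/199.4 = 0.020963
sqrt(0.020963) = 0.144786
xi = 0.174 / 0.144786 = 1.201776
R = 1.6 * xi * H0 = 1.6 * 1.201776 * 4.18
R = 8.0375 m

8.0375


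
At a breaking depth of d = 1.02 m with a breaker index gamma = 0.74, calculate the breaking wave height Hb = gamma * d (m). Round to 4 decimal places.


Hb = gamma * d
Hb = 0.74 * 1.02
Hb = 0.7548 m

0.7548


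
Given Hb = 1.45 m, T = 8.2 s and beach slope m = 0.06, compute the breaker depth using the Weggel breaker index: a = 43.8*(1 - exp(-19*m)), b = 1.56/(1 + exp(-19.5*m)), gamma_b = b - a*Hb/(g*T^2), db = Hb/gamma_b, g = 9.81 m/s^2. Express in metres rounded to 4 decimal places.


a = 43.8 * (1 - exp(-19 * m))
exp(-19 * 0.06) = exp(-1.1400) = 0.319819
a = 43.8 * (1 - 0.319819) = 29.791927
b = 1.56 / (1 + exp(-19.5 * m))
exp(-19.5 * 0.06) = exp(-1.1700) = 0.310367
b = 1.56 / (1 + 0.310367) = 1.190506
Hb / (g * T^2) = 1.45 / (9.81 * 8.2^2) = 1.45 / 659.6244 = 0.00219822
gamma_b = b - a * Hb/(g*T^2) = 1.190506 - 29.791927 * 0.00219822 = 1.125017
db = Hb / gamma_b = 1.45 / 1.125017
db = 1.2889 m

1.2889


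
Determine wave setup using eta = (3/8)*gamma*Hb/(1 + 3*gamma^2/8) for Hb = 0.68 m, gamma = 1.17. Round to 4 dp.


eta = (3/8) * gamma * Hb / (1 + 3*gamma^2/8)
Numerator = (3/8) * 1.17 * 0.68 = 0.298350
Denominator = 1 + 3*1.17^2/8 = 1 + 0.513338 = 1.513338
eta = 0.298350 / 1.513338
eta = 0.1971 m

0.1971


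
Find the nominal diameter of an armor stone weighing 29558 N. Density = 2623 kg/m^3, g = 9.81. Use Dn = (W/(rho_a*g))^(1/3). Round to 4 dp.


V = W / (rho_a * g)
V = 29558 / (2623 * 9.81)
V = 29558 / 25731.63
V = 1.148703 m^3
Dn = V^(1/3) = 1.148703^(1/3)
Dn = 1.0473 m

1.0473


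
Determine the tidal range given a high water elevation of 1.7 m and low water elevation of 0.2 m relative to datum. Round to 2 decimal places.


Tidal range = High water - Low water
Tidal range = 1.7 - (0.2)
Tidal range = 1.50 m

1.50
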